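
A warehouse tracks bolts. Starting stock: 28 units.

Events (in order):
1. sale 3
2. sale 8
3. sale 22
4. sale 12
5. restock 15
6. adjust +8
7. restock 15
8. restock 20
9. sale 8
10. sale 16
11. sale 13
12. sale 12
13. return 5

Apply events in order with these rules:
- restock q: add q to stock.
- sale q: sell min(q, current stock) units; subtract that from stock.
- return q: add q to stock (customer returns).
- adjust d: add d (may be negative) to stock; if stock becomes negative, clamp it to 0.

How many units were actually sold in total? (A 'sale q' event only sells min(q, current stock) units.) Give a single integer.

Processing events:
Start: stock = 28
  Event 1 (sale 3): sell min(3,28)=3. stock: 28 - 3 = 25. total_sold = 3
  Event 2 (sale 8): sell min(8,25)=8. stock: 25 - 8 = 17. total_sold = 11
  Event 3 (sale 22): sell min(22,17)=17. stock: 17 - 17 = 0. total_sold = 28
  Event 4 (sale 12): sell min(12,0)=0. stock: 0 - 0 = 0. total_sold = 28
  Event 5 (restock 15): 0 + 15 = 15
  Event 6 (adjust +8): 15 + 8 = 23
  Event 7 (restock 15): 23 + 15 = 38
  Event 8 (restock 20): 38 + 20 = 58
  Event 9 (sale 8): sell min(8,58)=8. stock: 58 - 8 = 50. total_sold = 36
  Event 10 (sale 16): sell min(16,50)=16. stock: 50 - 16 = 34. total_sold = 52
  Event 11 (sale 13): sell min(13,34)=13. stock: 34 - 13 = 21. total_sold = 65
  Event 12 (sale 12): sell min(12,21)=12. stock: 21 - 12 = 9. total_sold = 77
  Event 13 (return 5): 9 + 5 = 14
Final: stock = 14, total_sold = 77

Answer: 77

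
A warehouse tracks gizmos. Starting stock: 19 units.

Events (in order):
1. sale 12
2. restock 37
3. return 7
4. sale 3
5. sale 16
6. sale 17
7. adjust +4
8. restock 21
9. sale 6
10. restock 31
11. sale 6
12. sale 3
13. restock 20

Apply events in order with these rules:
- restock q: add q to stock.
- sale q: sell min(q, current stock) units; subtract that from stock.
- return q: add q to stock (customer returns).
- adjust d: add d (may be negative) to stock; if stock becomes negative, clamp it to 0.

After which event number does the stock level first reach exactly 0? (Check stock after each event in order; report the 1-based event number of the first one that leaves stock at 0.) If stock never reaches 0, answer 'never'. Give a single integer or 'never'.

Processing events:
Start: stock = 19
  Event 1 (sale 12): sell min(12,19)=12. stock: 19 - 12 = 7. total_sold = 12
  Event 2 (restock 37): 7 + 37 = 44
  Event 3 (return 7): 44 + 7 = 51
  Event 4 (sale 3): sell min(3,51)=3. stock: 51 - 3 = 48. total_sold = 15
  Event 5 (sale 16): sell min(16,48)=16. stock: 48 - 16 = 32. total_sold = 31
  Event 6 (sale 17): sell min(17,32)=17. stock: 32 - 17 = 15. total_sold = 48
  Event 7 (adjust +4): 15 + 4 = 19
  Event 8 (restock 21): 19 + 21 = 40
  Event 9 (sale 6): sell min(6,40)=6. stock: 40 - 6 = 34. total_sold = 54
  Event 10 (restock 31): 34 + 31 = 65
  Event 11 (sale 6): sell min(6,65)=6. stock: 65 - 6 = 59. total_sold = 60
  Event 12 (sale 3): sell min(3,59)=3. stock: 59 - 3 = 56. total_sold = 63
  Event 13 (restock 20): 56 + 20 = 76
Final: stock = 76, total_sold = 63

Stock never reaches 0.

Answer: never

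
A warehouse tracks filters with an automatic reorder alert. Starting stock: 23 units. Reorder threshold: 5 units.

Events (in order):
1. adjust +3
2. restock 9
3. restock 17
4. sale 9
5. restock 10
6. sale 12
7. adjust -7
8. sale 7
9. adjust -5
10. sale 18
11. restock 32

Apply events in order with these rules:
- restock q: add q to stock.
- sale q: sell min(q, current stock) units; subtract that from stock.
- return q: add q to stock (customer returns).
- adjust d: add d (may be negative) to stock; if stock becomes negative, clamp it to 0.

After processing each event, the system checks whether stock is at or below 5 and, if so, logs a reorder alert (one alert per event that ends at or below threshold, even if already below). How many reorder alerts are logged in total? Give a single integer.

Answer: 1

Derivation:
Processing events:
Start: stock = 23
  Event 1 (adjust +3): 23 + 3 = 26
  Event 2 (restock 9): 26 + 9 = 35
  Event 3 (restock 17): 35 + 17 = 52
  Event 4 (sale 9): sell min(9,52)=9. stock: 52 - 9 = 43. total_sold = 9
  Event 5 (restock 10): 43 + 10 = 53
  Event 6 (sale 12): sell min(12,53)=12. stock: 53 - 12 = 41. total_sold = 21
  Event 7 (adjust -7): 41 + -7 = 34
  Event 8 (sale 7): sell min(7,34)=7. stock: 34 - 7 = 27. total_sold = 28
  Event 9 (adjust -5): 27 + -5 = 22
  Event 10 (sale 18): sell min(18,22)=18. stock: 22 - 18 = 4. total_sold = 46
  Event 11 (restock 32): 4 + 32 = 36
Final: stock = 36, total_sold = 46

Checking against threshold 5:
  After event 1: stock=26 > 5
  After event 2: stock=35 > 5
  After event 3: stock=52 > 5
  After event 4: stock=43 > 5
  After event 5: stock=53 > 5
  After event 6: stock=41 > 5
  After event 7: stock=34 > 5
  After event 8: stock=27 > 5
  After event 9: stock=22 > 5
  After event 10: stock=4 <= 5 -> ALERT
  After event 11: stock=36 > 5
Alert events: [10]. Count = 1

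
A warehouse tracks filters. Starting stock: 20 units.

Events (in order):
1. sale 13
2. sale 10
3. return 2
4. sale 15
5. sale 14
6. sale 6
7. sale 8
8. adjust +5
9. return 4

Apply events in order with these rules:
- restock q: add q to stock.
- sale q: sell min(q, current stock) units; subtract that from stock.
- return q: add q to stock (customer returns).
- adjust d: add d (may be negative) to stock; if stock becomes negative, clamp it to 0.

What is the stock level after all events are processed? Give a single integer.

Processing events:
Start: stock = 20
  Event 1 (sale 13): sell min(13,20)=13. stock: 20 - 13 = 7. total_sold = 13
  Event 2 (sale 10): sell min(10,7)=7. stock: 7 - 7 = 0. total_sold = 20
  Event 3 (return 2): 0 + 2 = 2
  Event 4 (sale 15): sell min(15,2)=2. stock: 2 - 2 = 0. total_sold = 22
  Event 5 (sale 14): sell min(14,0)=0. stock: 0 - 0 = 0. total_sold = 22
  Event 6 (sale 6): sell min(6,0)=0. stock: 0 - 0 = 0. total_sold = 22
  Event 7 (sale 8): sell min(8,0)=0. stock: 0 - 0 = 0. total_sold = 22
  Event 8 (adjust +5): 0 + 5 = 5
  Event 9 (return 4): 5 + 4 = 9
Final: stock = 9, total_sold = 22

Answer: 9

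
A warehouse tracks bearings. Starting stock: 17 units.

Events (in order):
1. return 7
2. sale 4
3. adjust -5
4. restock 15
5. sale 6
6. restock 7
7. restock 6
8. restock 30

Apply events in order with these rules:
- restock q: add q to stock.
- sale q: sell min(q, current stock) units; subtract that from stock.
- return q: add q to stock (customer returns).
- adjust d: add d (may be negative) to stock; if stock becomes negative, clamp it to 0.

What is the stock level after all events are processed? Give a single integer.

Processing events:
Start: stock = 17
  Event 1 (return 7): 17 + 7 = 24
  Event 2 (sale 4): sell min(4,24)=4. stock: 24 - 4 = 20. total_sold = 4
  Event 3 (adjust -5): 20 + -5 = 15
  Event 4 (restock 15): 15 + 15 = 30
  Event 5 (sale 6): sell min(6,30)=6. stock: 30 - 6 = 24. total_sold = 10
  Event 6 (restock 7): 24 + 7 = 31
  Event 7 (restock 6): 31 + 6 = 37
  Event 8 (restock 30): 37 + 30 = 67
Final: stock = 67, total_sold = 10

Answer: 67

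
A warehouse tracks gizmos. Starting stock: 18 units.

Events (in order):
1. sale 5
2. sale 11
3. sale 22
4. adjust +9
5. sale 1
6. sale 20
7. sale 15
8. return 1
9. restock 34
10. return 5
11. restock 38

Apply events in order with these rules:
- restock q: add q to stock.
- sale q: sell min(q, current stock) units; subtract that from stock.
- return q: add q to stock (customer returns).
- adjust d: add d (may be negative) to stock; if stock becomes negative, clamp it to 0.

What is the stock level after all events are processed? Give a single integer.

Answer: 78

Derivation:
Processing events:
Start: stock = 18
  Event 1 (sale 5): sell min(5,18)=5. stock: 18 - 5 = 13. total_sold = 5
  Event 2 (sale 11): sell min(11,13)=11. stock: 13 - 11 = 2. total_sold = 16
  Event 3 (sale 22): sell min(22,2)=2. stock: 2 - 2 = 0. total_sold = 18
  Event 4 (adjust +9): 0 + 9 = 9
  Event 5 (sale 1): sell min(1,9)=1. stock: 9 - 1 = 8. total_sold = 19
  Event 6 (sale 20): sell min(20,8)=8. stock: 8 - 8 = 0. total_sold = 27
  Event 7 (sale 15): sell min(15,0)=0. stock: 0 - 0 = 0. total_sold = 27
  Event 8 (return 1): 0 + 1 = 1
  Event 9 (restock 34): 1 + 34 = 35
  Event 10 (return 5): 35 + 5 = 40
  Event 11 (restock 38): 40 + 38 = 78
Final: stock = 78, total_sold = 27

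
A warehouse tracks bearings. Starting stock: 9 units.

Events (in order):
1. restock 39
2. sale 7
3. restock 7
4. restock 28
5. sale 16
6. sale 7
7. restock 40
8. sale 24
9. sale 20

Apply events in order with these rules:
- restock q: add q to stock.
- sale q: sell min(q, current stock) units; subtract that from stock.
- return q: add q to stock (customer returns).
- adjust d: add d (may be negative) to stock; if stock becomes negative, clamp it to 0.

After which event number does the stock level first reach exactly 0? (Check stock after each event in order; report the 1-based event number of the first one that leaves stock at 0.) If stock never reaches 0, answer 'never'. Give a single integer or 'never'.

Answer: never

Derivation:
Processing events:
Start: stock = 9
  Event 1 (restock 39): 9 + 39 = 48
  Event 2 (sale 7): sell min(7,48)=7. stock: 48 - 7 = 41. total_sold = 7
  Event 3 (restock 7): 41 + 7 = 48
  Event 4 (restock 28): 48 + 28 = 76
  Event 5 (sale 16): sell min(16,76)=16. stock: 76 - 16 = 60. total_sold = 23
  Event 6 (sale 7): sell min(7,60)=7. stock: 60 - 7 = 53. total_sold = 30
  Event 7 (restock 40): 53 + 40 = 93
  Event 8 (sale 24): sell min(24,93)=24. stock: 93 - 24 = 69. total_sold = 54
  Event 9 (sale 20): sell min(20,69)=20. stock: 69 - 20 = 49. total_sold = 74
Final: stock = 49, total_sold = 74

Stock never reaches 0.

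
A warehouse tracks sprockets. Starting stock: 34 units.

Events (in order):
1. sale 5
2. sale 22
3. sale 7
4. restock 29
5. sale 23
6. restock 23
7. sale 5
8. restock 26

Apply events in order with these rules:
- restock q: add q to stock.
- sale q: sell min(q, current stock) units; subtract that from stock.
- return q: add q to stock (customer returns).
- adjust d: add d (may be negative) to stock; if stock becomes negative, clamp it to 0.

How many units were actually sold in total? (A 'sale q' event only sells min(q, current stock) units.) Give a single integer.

Answer: 62

Derivation:
Processing events:
Start: stock = 34
  Event 1 (sale 5): sell min(5,34)=5. stock: 34 - 5 = 29. total_sold = 5
  Event 2 (sale 22): sell min(22,29)=22. stock: 29 - 22 = 7. total_sold = 27
  Event 3 (sale 7): sell min(7,7)=7. stock: 7 - 7 = 0. total_sold = 34
  Event 4 (restock 29): 0 + 29 = 29
  Event 5 (sale 23): sell min(23,29)=23. stock: 29 - 23 = 6. total_sold = 57
  Event 6 (restock 23): 6 + 23 = 29
  Event 7 (sale 5): sell min(5,29)=5. stock: 29 - 5 = 24. total_sold = 62
  Event 8 (restock 26): 24 + 26 = 50
Final: stock = 50, total_sold = 62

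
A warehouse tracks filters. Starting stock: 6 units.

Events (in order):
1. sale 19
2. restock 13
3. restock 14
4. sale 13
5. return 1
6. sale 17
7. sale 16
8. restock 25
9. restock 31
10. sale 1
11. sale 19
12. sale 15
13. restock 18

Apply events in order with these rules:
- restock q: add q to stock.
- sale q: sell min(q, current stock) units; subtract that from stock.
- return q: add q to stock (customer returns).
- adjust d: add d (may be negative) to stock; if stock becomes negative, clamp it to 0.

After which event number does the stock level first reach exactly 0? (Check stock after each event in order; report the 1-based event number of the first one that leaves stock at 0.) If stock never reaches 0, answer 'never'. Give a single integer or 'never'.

Answer: 1

Derivation:
Processing events:
Start: stock = 6
  Event 1 (sale 19): sell min(19,6)=6. stock: 6 - 6 = 0. total_sold = 6
  Event 2 (restock 13): 0 + 13 = 13
  Event 3 (restock 14): 13 + 14 = 27
  Event 4 (sale 13): sell min(13,27)=13. stock: 27 - 13 = 14. total_sold = 19
  Event 5 (return 1): 14 + 1 = 15
  Event 6 (sale 17): sell min(17,15)=15. stock: 15 - 15 = 0. total_sold = 34
  Event 7 (sale 16): sell min(16,0)=0. stock: 0 - 0 = 0. total_sold = 34
  Event 8 (restock 25): 0 + 25 = 25
  Event 9 (restock 31): 25 + 31 = 56
  Event 10 (sale 1): sell min(1,56)=1. stock: 56 - 1 = 55. total_sold = 35
  Event 11 (sale 19): sell min(19,55)=19. stock: 55 - 19 = 36. total_sold = 54
  Event 12 (sale 15): sell min(15,36)=15. stock: 36 - 15 = 21. total_sold = 69
  Event 13 (restock 18): 21 + 18 = 39
Final: stock = 39, total_sold = 69

First zero at event 1.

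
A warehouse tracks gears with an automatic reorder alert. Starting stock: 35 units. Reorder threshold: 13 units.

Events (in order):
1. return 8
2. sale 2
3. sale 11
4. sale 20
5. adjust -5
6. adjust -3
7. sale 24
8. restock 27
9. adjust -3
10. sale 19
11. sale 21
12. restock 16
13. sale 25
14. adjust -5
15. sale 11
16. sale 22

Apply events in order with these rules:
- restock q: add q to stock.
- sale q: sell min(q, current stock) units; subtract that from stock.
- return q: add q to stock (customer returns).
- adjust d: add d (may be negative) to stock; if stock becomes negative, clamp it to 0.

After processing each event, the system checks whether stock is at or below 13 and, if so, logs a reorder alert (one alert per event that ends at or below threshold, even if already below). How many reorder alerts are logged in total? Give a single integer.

Processing events:
Start: stock = 35
  Event 1 (return 8): 35 + 8 = 43
  Event 2 (sale 2): sell min(2,43)=2. stock: 43 - 2 = 41. total_sold = 2
  Event 3 (sale 11): sell min(11,41)=11. stock: 41 - 11 = 30. total_sold = 13
  Event 4 (sale 20): sell min(20,30)=20. stock: 30 - 20 = 10. total_sold = 33
  Event 5 (adjust -5): 10 + -5 = 5
  Event 6 (adjust -3): 5 + -3 = 2
  Event 7 (sale 24): sell min(24,2)=2. stock: 2 - 2 = 0. total_sold = 35
  Event 8 (restock 27): 0 + 27 = 27
  Event 9 (adjust -3): 27 + -3 = 24
  Event 10 (sale 19): sell min(19,24)=19. stock: 24 - 19 = 5. total_sold = 54
  Event 11 (sale 21): sell min(21,5)=5. stock: 5 - 5 = 0. total_sold = 59
  Event 12 (restock 16): 0 + 16 = 16
  Event 13 (sale 25): sell min(25,16)=16. stock: 16 - 16 = 0. total_sold = 75
  Event 14 (adjust -5): 0 + -5 = 0 (clamped to 0)
  Event 15 (sale 11): sell min(11,0)=0. stock: 0 - 0 = 0. total_sold = 75
  Event 16 (sale 22): sell min(22,0)=0. stock: 0 - 0 = 0. total_sold = 75
Final: stock = 0, total_sold = 75

Checking against threshold 13:
  After event 1: stock=43 > 13
  After event 2: stock=41 > 13
  After event 3: stock=30 > 13
  After event 4: stock=10 <= 13 -> ALERT
  After event 5: stock=5 <= 13 -> ALERT
  After event 6: stock=2 <= 13 -> ALERT
  After event 7: stock=0 <= 13 -> ALERT
  After event 8: stock=27 > 13
  After event 9: stock=24 > 13
  After event 10: stock=5 <= 13 -> ALERT
  After event 11: stock=0 <= 13 -> ALERT
  After event 12: stock=16 > 13
  After event 13: stock=0 <= 13 -> ALERT
  After event 14: stock=0 <= 13 -> ALERT
  After event 15: stock=0 <= 13 -> ALERT
  After event 16: stock=0 <= 13 -> ALERT
Alert events: [4, 5, 6, 7, 10, 11, 13, 14, 15, 16]. Count = 10

Answer: 10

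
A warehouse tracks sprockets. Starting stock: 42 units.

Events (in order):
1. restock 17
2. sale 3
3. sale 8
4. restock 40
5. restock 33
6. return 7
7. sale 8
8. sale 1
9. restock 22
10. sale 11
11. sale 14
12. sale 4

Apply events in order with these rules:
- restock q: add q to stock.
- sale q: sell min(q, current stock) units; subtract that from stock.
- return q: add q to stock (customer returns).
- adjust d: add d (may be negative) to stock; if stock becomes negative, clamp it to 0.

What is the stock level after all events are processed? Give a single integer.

Processing events:
Start: stock = 42
  Event 1 (restock 17): 42 + 17 = 59
  Event 2 (sale 3): sell min(3,59)=3. stock: 59 - 3 = 56. total_sold = 3
  Event 3 (sale 8): sell min(8,56)=8. stock: 56 - 8 = 48. total_sold = 11
  Event 4 (restock 40): 48 + 40 = 88
  Event 5 (restock 33): 88 + 33 = 121
  Event 6 (return 7): 121 + 7 = 128
  Event 7 (sale 8): sell min(8,128)=8. stock: 128 - 8 = 120. total_sold = 19
  Event 8 (sale 1): sell min(1,120)=1. stock: 120 - 1 = 119. total_sold = 20
  Event 9 (restock 22): 119 + 22 = 141
  Event 10 (sale 11): sell min(11,141)=11. stock: 141 - 11 = 130. total_sold = 31
  Event 11 (sale 14): sell min(14,130)=14. stock: 130 - 14 = 116. total_sold = 45
  Event 12 (sale 4): sell min(4,116)=4. stock: 116 - 4 = 112. total_sold = 49
Final: stock = 112, total_sold = 49

Answer: 112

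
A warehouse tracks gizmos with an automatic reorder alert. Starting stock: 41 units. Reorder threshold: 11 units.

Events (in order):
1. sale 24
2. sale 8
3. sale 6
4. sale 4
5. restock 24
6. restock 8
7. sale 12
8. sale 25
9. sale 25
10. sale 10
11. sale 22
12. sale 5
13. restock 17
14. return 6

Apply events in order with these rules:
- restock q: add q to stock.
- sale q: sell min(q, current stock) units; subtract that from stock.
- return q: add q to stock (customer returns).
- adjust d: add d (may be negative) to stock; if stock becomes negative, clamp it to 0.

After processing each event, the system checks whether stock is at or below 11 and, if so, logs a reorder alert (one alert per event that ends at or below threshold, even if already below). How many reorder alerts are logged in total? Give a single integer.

Processing events:
Start: stock = 41
  Event 1 (sale 24): sell min(24,41)=24. stock: 41 - 24 = 17. total_sold = 24
  Event 2 (sale 8): sell min(8,17)=8. stock: 17 - 8 = 9. total_sold = 32
  Event 3 (sale 6): sell min(6,9)=6. stock: 9 - 6 = 3. total_sold = 38
  Event 4 (sale 4): sell min(4,3)=3. stock: 3 - 3 = 0. total_sold = 41
  Event 5 (restock 24): 0 + 24 = 24
  Event 6 (restock 8): 24 + 8 = 32
  Event 7 (sale 12): sell min(12,32)=12. stock: 32 - 12 = 20. total_sold = 53
  Event 8 (sale 25): sell min(25,20)=20. stock: 20 - 20 = 0. total_sold = 73
  Event 9 (sale 25): sell min(25,0)=0. stock: 0 - 0 = 0. total_sold = 73
  Event 10 (sale 10): sell min(10,0)=0. stock: 0 - 0 = 0. total_sold = 73
  Event 11 (sale 22): sell min(22,0)=0. stock: 0 - 0 = 0. total_sold = 73
  Event 12 (sale 5): sell min(5,0)=0. stock: 0 - 0 = 0. total_sold = 73
  Event 13 (restock 17): 0 + 17 = 17
  Event 14 (return 6): 17 + 6 = 23
Final: stock = 23, total_sold = 73

Checking against threshold 11:
  After event 1: stock=17 > 11
  After event 2: stock=9 <= 11 -> ALERT
  After event 3: stock=3 <= 11 -> ALERT
  After event 4: stock=0 <= 11 -> ALERT
  After event 5: stock=24 > 11
  After event 6: stock=32 > 11
  After event 7: stock=20 > 11
  After event 8: stock=0 <= 11 -> ALERT
  After event 9: stock=0 <= 11 -> ALERT
  After event 10: stock=0 <= 11 -> ALERT
  After event 11: stock=0 <= 11 -> ALERT
  After event 12: stock=0 <= 11 -> ALERT
  After event 13: stock=17 > 11
  After event 14: stock=23 > 11
Alert events: [2, 3, 4, 8, 9, 10, 11, 12]. Count = 8

Answer: 8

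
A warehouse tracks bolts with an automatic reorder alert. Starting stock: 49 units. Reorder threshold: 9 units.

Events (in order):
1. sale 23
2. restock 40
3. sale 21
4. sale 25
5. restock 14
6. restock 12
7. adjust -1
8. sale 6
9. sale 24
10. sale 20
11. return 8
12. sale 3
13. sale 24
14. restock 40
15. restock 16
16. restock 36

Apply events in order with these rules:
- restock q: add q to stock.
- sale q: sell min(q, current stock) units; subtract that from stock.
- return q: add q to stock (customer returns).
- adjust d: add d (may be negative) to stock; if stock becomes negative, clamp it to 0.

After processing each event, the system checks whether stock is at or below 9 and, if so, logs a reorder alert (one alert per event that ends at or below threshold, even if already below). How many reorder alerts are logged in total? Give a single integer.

Processing events:
Start: stock = 49
  Event 1 (sale 23): sell min(23,49)=23. stock: 49 - 23 = 26. total_sold = 23
  Event 2 (restock 40): 26 + 40 = 66
  Event 3 (sale 21): sell min(21,66)=21. stock: 66 - 21 = 45. total_sold = 44
  Event 4 (sale 25): sell min(25,45)=25. stock: 45 - 25 = 20. total_sold = 69
  Event 5 (restock 14): 20 + 14 = 34
  Event 6 (restock 12): 34 + 12 = 46
  Event 7 (adjust -1): 46 + -1 = 45
  Event 8 (sale 6): sell min(6,45)=6. stock: 45 - 6 = 39. total_sold = 75
  Event 9 (sale 24): sell min(24,39)=24. stock: 39 - 24 = 15. total_sold = 99
  Event 10 (sale 20): sell min(20,15)=15. stock: 15 - 15 = 0. total_sold = 114
  Event 11 (return 8): 0 + 8 = 8
  Event 12 (sale 3): sell min(3,8)=3. stock: 8 - 3 = 5. total_sold = 117
  Event 13 (sale 24): sell min(24,5)=5. stock: 5 - 5 = 0. total_sold = 122
  Event 14 (restock 40): 0 + 40 = 40
  Event 15 (restock 16): 40 + 16 = 56
  Event 16 (restock 36): 56 + 36 = 92
Final: stock = 92, total_sold = 122

Checking against threshold 9:
  After event 1: stock=26 > 9
  After event 2: stock=66 > 9
  After event 3: stock=45 > 9
  After event 4: stock=20 > 9
  After event 5: stock=34 > 9
  After event 6: stock=46 > 9
  After event 7: stock=45 > 9
  After event 8: stock=39 > 9
  After event 9: stock=15 > 9
  After event 10: stock=0 <= 9 -> ALERT
  After event 11: stock=8 <= 9 -> ALERT
  After event 12: stock=5 <= 9 -> ALERT
  After event 13: stock=0 <= 9 -> ALERT
  After event 14: stock=40 > 9
  After event 15: stock=56 > 9
  After event 16: stock=92 > 9
Alert events: [10, 11, 12, 13]. Count = 4

Answer: 4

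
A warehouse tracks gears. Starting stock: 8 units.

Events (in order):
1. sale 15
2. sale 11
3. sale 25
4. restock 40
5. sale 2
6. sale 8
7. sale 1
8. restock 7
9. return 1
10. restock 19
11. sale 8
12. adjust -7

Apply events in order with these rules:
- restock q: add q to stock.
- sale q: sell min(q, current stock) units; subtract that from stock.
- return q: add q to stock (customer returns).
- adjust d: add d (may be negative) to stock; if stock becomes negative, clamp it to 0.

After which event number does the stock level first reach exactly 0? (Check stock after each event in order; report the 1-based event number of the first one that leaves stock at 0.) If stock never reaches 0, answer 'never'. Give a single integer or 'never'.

Answer: 1

Derivation:
Processing events:
Start: stock = 8
  Event 1 (sale 15): sell min(15,8)=8. stock: 8 - 8 = 0. total_sold = 8
  Event 2 (sale 11): sell min(11,0)=0. stock: 0 - 0 = 0. total_sold = 8
  Event 3 (sale 25): sell min(25,0)=0. stock: 0 - 0 = 0. total_sold = 8
  Event 4 (restock 40): 0 + 40 = 40
  Event 5 (sale 2): sell min(2,40)=2. stock: 40 - 2 = 38. total_sold = 10
  Event 6 (sale 8): sell min(8,38)=8. stock: 38 - 8 = 30. total_sold = 18
  Event 7 (sale 1): sell min(1,30)=1. stock: 30 - 1 = 29. total_sold = 19
  Event 8 (restock 7): 29 + 7 = 36
  Event 9 (return 1): 36 + 1 = 37
  Event 10 (restock 19): 37 + 19 = 56
  Event 11 (sale 8): sell min(8,56)=8. stock: 56 - 8 = 48. total_sold = 27
  Event 12 (adjust -7): 48 + -7 = 41
Final: stock = 41, total_sold = 27

First zero at event 1.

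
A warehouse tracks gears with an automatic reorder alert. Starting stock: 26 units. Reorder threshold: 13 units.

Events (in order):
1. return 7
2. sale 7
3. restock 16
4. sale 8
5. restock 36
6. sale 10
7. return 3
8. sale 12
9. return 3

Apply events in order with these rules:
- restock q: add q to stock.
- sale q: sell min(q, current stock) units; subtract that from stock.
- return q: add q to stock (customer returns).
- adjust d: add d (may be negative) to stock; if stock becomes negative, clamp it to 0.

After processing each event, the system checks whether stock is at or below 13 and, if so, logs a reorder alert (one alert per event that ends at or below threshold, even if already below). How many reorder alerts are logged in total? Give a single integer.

Answer: 0

Derivation:
Processing events:
Start: stock = 26
  Event 1 (return 7): 26 + 7 = 33
  Event 2 (sale 7): sell min(7,33)=7. stock: 33 - 7 = 26. total_sold = 7
  Event 3 (restock 16): 26 + 16 = 42
  Event 4 (sale 8): sell min(8,42)=8. stock: 42 - 8 = 34. total_sold = 15
  Event 5 (restock 36): 34 + 36 = 70
  Event 6 (sale 10): sell min(10,70)=10. stock: 70 - 10 = 60. total_sold = 25
  Event 7 (return 3): 60 + 3 = 63
  Event 8 (sale 12): sell min(12,63)=12. stock: 63 - 12 = 51. total_sold = 37
  Event 9 (return 3): 51 + 3 = 54
Final: stock = 54, total_sold = 37

Checking against threshold 13:
  After event 1: stock=33 > 13
  After event 2: stock=26 > 13
  After event 3: stock=42 > 13
  After event 4: stock=34 > 13
  After event 5: stock=70 > 13
  After event 6: stock=60 > 13
  After event 7: stock=63 > 13
  After event 8: stock=51 > 13
  After event 9: stock=54 > 13
Alert events: []. Count = 0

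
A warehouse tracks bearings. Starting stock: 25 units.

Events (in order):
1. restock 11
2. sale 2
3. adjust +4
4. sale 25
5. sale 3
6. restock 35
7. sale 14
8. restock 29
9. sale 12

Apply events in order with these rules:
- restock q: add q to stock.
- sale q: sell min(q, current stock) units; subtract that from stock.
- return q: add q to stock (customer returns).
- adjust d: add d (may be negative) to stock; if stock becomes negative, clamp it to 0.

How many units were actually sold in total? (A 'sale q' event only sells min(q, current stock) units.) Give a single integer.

Answer: 56

Derivation:
Processing events:
Start: stock = 25
  Event 1 (restock 11): 25 + 11 = 36
  Event 2 (sale 2): sell min(2,36)=2. stock: 36 - 2 = 34. total_sold = 2
  Event 3 (adjust +4): 34 + 4 = 38
  Event 4 (sale 25): sell min(25,38)=25. stock: 38 - 25 = 13. total_sold = 27
  Event 5 (sale 3): sell min(3,13)=3. stock: 13 - 3 = 10. total_sold = 30
  Event 6 (restock 35): 10 + 35 = 45
  Event 7 (sale 14): sell min(14,45)=14. stock: 45 - 14 = 31. total_sold = 44
  Event 8 (restock 29): 31 + 29 = 60
  Event 9 (sale 12): sell min(12,60)=12. stock: 60 - 12 = 48. total_sold = 56
Final: stock = 48, total_sold = 56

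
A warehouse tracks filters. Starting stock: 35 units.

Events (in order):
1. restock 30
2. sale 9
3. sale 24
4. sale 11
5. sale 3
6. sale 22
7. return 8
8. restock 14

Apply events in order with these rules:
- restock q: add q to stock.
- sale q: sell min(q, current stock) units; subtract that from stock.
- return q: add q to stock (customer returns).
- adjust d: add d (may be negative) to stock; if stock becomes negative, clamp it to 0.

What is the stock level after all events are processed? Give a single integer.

Processing events:
Start: stock = 35
  Event 1 (restock 30): 35 + 30 = 65
  Event 2 (sale 9): sell min(9,65)=9. stock: 65 - 9 = 56. total_sold = 9
  Event 3 (sale 24): sell min(24,56)=24. stock: 56 - 24 = 32. total_sold = 33
  Event 4 (sale 11): sell min(11,32)=11. stock: 32 - 11 = 21. total_sold = 44
  Event 5 (sale 3): sell min(3,21)=3. stock: 21 - 3 = 18. total_sold = 47
  Event 6 (sale 22): sell min(22,18)=18. stock: 18 - 18 = 0. total_sold = 65
  Event 7 (return 8): 0 + 8 = 8
  Event 8 (restock 14): 8 + 14 = 22
Final: stock = 22, total_sold = 65

Answer: 22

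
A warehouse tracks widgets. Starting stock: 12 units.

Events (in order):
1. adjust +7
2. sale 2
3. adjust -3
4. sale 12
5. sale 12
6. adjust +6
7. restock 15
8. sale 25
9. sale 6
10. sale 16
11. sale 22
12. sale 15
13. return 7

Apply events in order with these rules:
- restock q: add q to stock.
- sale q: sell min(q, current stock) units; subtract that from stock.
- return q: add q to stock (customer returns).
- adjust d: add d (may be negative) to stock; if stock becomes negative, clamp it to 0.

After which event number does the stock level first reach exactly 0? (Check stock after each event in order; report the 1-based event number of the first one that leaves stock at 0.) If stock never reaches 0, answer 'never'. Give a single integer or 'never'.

Processing events:
Start: stock = 12
  Event 1 (adjust +7): 12 + 7 = 19
  Event 2 (sale 2): sell min(2,19)=2. stock: 19 - 2 = 17. total_sold = 2
  Event 3 (adjust -3): 17 + -3 = 14
  Event 4 (sale 12): sell min(12,14)=12. stock: 14 - 12 = 2. total_sold = 14
  Event 5 (sale 12): sell min(12,2)=2. stock: 2 - 2 = 0. total_sold = 16
  Event 6 (adjust +6): 0 + 6 = 6
  Event 7 (restock 15): 6 + 15 = 21
  Event 8 (sale 25): sell min(25,21)=21. stock: 21 - 21 = 0. total_sold = 37
  Event 9 (sale 6): sell min(6,0)=0. stock: 0 - 0 = 0. total_sold = 37
  Event 10 (sale 16): sell min(16,0)=0. stock: 0 - 0 = 0. total_sold = 37
  Event 11 (sale 22): sell min(22,0)=0. stock: 0 - 0 = 0. total_sold = 37
  Event 12 (sale 15): sell min(15,0)=0. stock: 0 - 0 = 0. total_sold = 37
  Event 13 (return 7): 0 + 7 = 7
Final: stock = 7, total_sold = 37

First zero at event 5.

Answer: 5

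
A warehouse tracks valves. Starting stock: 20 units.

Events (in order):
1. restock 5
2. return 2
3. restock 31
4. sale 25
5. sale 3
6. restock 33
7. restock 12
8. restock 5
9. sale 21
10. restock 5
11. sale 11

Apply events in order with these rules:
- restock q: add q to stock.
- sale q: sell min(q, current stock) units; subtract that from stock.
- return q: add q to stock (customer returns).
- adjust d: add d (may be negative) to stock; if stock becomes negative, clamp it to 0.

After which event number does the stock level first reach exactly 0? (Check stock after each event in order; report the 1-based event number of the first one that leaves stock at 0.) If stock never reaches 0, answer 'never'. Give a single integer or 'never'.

Answer: never

Derivation:
Processing events:
Start: stock = 20
  Event 1 (restock 5): 20 + 5 = 25
  Event 2 (return 2): 25 + 2 = 27
  Event 3 (restock 31): 27 + 31 = 58
  Event 4 (sale 25): sell min(25,58)=25. stock: 58 - 25 = 33. total_sold = 25
  Event 5 (sale 3): sell min(3,33)=3. stock: 33 - 3 = 30. total_sold = 28
  Event 6 (restock 33): 30 + 33 = 63
  Event 7 (restock 12): 63 + 12 = 75
  Event 8 (restock 5): 75 + 5 = 80
  Event 9 (sale 21): sell min(21,80)=21. stock: 80 - 21 = 59. total_sold = 49
  Event 10 (restock 5): 59 + 5 = 64
  Event 11 (sale 11): sell min(11,64)=11. stock: 64 - 11 = 53. total_sold = 60
Final: stock = 53, total_sold = 60

Stock never reaches 0.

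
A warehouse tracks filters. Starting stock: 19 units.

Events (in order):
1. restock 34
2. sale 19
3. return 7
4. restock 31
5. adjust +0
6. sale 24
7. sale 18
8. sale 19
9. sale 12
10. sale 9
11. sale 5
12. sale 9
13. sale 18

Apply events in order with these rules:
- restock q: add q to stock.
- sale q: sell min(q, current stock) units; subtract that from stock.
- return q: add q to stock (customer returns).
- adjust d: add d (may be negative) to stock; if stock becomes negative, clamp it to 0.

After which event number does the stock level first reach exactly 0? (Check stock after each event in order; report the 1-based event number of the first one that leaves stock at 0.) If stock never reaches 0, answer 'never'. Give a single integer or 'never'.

Processing events:
Start: stock = 19
  Event 1 (restock 34): 19 + 34 = 53
  Event 2 (sale 19): sell min(19,53)=19. stock: 53 - 19 = 34. total_sold = 19
  Event 3 (return 7): 34 + 7 = 41
  Event 4 (restock 31): 41 + 31 = 72
  Event 5 (adjust +0): 72 + 0 = 72
  Event 6 (sale 24): sell min(24,72)=24. stock: 72 - 24 = 48. total_sold = 43
  Event 7 (sale 18): sell min(18,48)=18. stock: 48 - 18 = 30. total_sold = 61
  Event 8 (sale 19): sell min(19,30)=19. stock: 30 - 19 = 11. total_sold = 80
  Event 9 (sale 12): sell min(12,11)=11. stock: 11 - 11 = 0. total_sold = 91
  Event 10 (sale 9): sell min(9,0)=0. stock: 0 - 0 = 0. total_sold = 91
  Event 11 (sale 5): sell min(5,0)=0. stock: 0 - 0 = 0. total_sold = 91
  Event 12 (sale 9): sell min(9,0)=0. stock: 0 - 0 = 0. total_sold = 91
  Event 13 (sale 18): sell min(18,0)=0. stock: 0 - 0 = 0. total_sold = 91
Final: stock = 0, total_sold = 91

First zero at event 9.

Answer: 9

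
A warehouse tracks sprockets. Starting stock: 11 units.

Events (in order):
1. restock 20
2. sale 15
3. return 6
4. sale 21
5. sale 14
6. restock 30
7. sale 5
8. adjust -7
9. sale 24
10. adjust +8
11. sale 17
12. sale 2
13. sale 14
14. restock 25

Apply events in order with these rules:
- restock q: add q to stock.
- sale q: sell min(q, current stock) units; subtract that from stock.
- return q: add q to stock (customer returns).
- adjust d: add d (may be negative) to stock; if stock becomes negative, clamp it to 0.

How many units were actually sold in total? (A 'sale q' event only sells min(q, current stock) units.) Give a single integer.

Answer: 68

Derivation:
Processing events:
Start: stock = 11
  Event 1 (restock 20): 11 + 20 = 31
  Event 2 (sale 15): sell min(15,31)=15. stock: 31 - 15 = 16. total_sold = 15
  Event 3 (return 6): 16 + 6 = 22
  Event 4 (sale 21): sell min(21,22)=21. stock: 22 - 21 = 1. total_sold = 36
  Event 5 (sale 14): sell min(14,1)=1. stock: 1 - 1 = 0. total_sold = 37
  Event 6 (restock 30): 0 + 30 = 30
  Event 7 (sale 5): sell min(5,30)=5. stock: 30 - 5 = 25. total_sold = 42
  Event 8 (adjust -7): 25 + -7 = 18
  Event 9 (sale 24): sell min(24,18)=18. stock: 18 - 18 = 0. total_sold = 60
  Event 10 (adjust +8): 0 + 8 = 8
  Event 11 (sale 17): sell min(17,8)=8. stock: 8 - 8 = 0. total_sold = 68
  Event 12 (sale 2): sell min(2,0)=0. stock: 0 - 0 = 0. total_sold = 68
  Event 13 (sale 14): sell min(14,0)=0. stock: 0 - 0 = 0. total_sold = 68
  Event 14 (restock 25): 0 + 25 = 25
Final: stock = 25, total_sold = 68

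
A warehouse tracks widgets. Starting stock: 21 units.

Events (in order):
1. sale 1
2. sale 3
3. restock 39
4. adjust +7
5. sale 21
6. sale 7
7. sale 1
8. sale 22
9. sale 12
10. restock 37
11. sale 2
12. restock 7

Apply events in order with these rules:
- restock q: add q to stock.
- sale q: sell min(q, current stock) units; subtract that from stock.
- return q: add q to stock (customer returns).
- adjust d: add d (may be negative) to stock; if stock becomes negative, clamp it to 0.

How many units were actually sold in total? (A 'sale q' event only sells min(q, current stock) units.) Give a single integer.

Processing events:
Start: stock = 21
  Event 1 (sale 1): sell min(1,21)=1. stock: 21 - 1 = 20. total_sold = 1
  Event 2 (sale 3): sell min(3,20)=3. stock: 20 - 3 = 17. total_sold = 4
  Event 3 (restock 39): 17 + 39 = 56
  Event 4 (adjust +7): 56 + 7 = 63
  Event 5 (sale 21): sell min(21,63)=21. stock: 63 - 21 = 42. total_sold = 25
  Event 6 (sale 7): sell min(7,42)=7. stock: 42 - 7 = 35. total_sold = 32
  Event 7 (sale 1): sell min(1,35)=1. stock: 35 - 1 = 34. total_sold = 33
  Event 8 (sale 22): sell min(22,34)=22. stock: 34 - 22 = 12. total_sold = 55
  Event 9 (sale 12): sell min(12,12)=12. stock: 12 - 12 = 0. total_sold = 67
  Event 10 (restock 37): 0 + 37 = 37
  Event 11 (sale 2): sell min(2,37)=2. stock: 37 - 2 = 35. total_sold = 69
  Event 12 (restock 7): 35 + 7 = 42
Final: stock = 42, total_sold = 69

Answer: 69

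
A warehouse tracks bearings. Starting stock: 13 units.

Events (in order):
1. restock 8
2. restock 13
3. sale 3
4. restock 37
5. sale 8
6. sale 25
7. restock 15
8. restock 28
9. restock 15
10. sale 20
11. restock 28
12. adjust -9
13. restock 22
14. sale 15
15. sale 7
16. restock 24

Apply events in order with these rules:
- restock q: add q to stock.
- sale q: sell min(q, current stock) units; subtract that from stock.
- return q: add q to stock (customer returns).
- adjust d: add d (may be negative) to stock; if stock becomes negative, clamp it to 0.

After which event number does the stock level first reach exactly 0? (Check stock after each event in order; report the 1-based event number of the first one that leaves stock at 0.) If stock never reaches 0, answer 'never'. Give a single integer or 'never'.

Answer: never

Derivation:
Processing events:
Start: stock = 13
  Event 1 (restock 8): 13 + 8 = 21
  Event 2 (restock 13): 21 + 13 = 34
  Event 3 (sale 3): sell min(3,34)=3. stock: 34 - 3 = 31. total_sold = 3
  Event 4 (restock 37): 31 + 37 = 68
  Event 5 (sale 8): sell min(8,68)=8. stock: 68 - 8 = 60. total_sold = 11
  Event 6 (sale 25): sell min(25,60)=25. stock: 60 - 25 = 35. total_sold = 36
  Event 7 (restock 15): 35 + 15 = 50
  Event 8 (restock 28): 50 + 28 = 78
  Event 9 (restock 15): 78 + 15 = 93
  Event 10 (sale 20): sell min(20,93)=20. stock: 93 - 20 = 73. total_sold = 56
  Event 11 (restock 28): 73 + 28 = 101
  Event 12 (adjust -9): 101 + -9 = 92
  Event 13 (restock 22): 92 + 22 = 114
  Event 14 (sale 15): sell min(15,114)=15. stock: 114 - 15 = 99. total_sold = 71
  Event 15 (sale 7): sell min(7,99)=7. stock: 99 - 7 = 92. total_sold = 78
  Event 16 (restock 24): 92 + 24 = 116
Final: stock = 116, total_sold = 78

Stock never reaches 0.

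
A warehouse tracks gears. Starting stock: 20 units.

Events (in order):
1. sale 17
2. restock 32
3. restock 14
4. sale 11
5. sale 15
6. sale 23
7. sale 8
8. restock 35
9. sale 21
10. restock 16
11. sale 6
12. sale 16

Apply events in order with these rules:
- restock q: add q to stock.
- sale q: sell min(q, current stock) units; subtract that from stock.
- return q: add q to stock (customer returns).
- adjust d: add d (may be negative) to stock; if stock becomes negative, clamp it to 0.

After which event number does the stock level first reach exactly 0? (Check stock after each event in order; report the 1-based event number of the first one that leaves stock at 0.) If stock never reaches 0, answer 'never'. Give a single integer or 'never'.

Processing events:
Start: stock = 20
  Event 1 (sale 17): sell min(17,20)=17. stock: 20 - 17 = 3. total_sold = 17
  Event 2 (restock 32): 3 + 32 = 35
  Event 3 (restock 14): 35 + 14 = 49
  Event 4 (sale 11): sell min(11,49)=11. stock: 49 - 11 = 38. total_sold = 28
  Event 5 (sale 15): sell min(15,38)=15. stock: 38 - 15 = 23. total_sold = 43
  Event 6 (sale 23): sell min(23,23)=23. stock: 23 - 23 = 0. total_sold = 66
  Event 7 (sale 8): sell min(8,0)=0. stock: 0 - 0 = 0. total_sold = 66
  Event 8 (restock 35): 0 + 35 = 35
  Event 9 (sale 21): sell min(21,35)=21. stock: 35 - 21 = 14. total_sold = 87
  Event 10 (restock 16): 14 + 16 = 30
  Event 11 (sale 6): sell min(6,30)=6. stock: 30 - 6 = 24. total_sold = 93
  Event 12 (sale 16): sell min(16,24)=16. stock: 24 - 16 = 8. total_sold = 109
Final: stock = 8, total_sold = 109

First zero at event 6.

Answer: 6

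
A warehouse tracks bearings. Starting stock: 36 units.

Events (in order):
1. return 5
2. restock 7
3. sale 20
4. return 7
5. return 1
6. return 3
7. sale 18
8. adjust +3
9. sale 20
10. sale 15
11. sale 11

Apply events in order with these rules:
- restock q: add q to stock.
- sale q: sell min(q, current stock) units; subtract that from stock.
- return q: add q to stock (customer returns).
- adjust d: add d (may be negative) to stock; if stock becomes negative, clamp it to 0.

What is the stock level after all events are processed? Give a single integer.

Answer: 0

Derivation:
Processing events:
Start: stock = 36
  Event 1 (return 5): 36 + 5 = 41
  Event 2 (restock 7): 41 + 7 = 48
  Event 3 (sale 20): sell min(20,48)=20. stock: 48 - 20 = 28. total_sold = 20
  Event 4 (return 7): 28 + 7 = 35
  Event 5 (return 1): 35 + 1 = 36
  Event 6 (return 3): 36 + 3 = 39
  Event 7 (sale 18): sell min(18,39)=18. stock: 39 - 18 = 21. total_sold = 38
  Event 8 (adjust +3): 21 + 3 = 24
  Event 9 (sale 20): sell min(20,24)=20. stock: 24 - 20 = 4. total_sold = 58
  Event 10 (sale 15): sell min(15,4)=4. stock: 4 - 4 = 0. total_sold = 62
  Event 11 (sale 11): sell min(11,0)=0. stock: 0 - 0 = 0. total_sold = 62
Final: stock = 0, total_sold = 62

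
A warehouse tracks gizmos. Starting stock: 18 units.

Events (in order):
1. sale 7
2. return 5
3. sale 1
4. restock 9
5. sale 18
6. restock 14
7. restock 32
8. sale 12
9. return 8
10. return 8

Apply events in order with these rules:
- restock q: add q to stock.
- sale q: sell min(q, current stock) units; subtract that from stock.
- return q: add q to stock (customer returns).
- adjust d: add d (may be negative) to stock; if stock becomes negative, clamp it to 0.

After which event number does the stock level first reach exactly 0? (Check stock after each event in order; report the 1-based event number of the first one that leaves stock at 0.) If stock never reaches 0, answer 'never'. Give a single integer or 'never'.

Processing events:
Start: stock = 18
  Event 1 (sale 7): sell min(7,18)=7. stock: 18 - 7 = 11. total_sold = 7
  Event 2 (return 5): 11 + 5 = 16
  Event 3 (sale 1): sell min(1,16)=1. stock: 16 - 1 = 15. total_sold = 8
  Event 4 (restock 9): 15 + 9 = 24
  Event 5 (sale 18): sell min(18,24)=18. stock: 24 - 18 = 6. total_sold = 26
  Event 6 (restock 14): 6 + 14 = 20
  Event 7 (restock 32): 20 + 32 = 52
  Event 8 (sale 12): sell min(12,52)=12. stock: 52 - 12 = 40. total_sold = 38
  Event 9 (return 8): 40 + 8 = 48
  Event 10 (return 8): 48 + 8 = 56
Final: stock = 56, total_sold = 38

Stock never reaches 0.

Answer: never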